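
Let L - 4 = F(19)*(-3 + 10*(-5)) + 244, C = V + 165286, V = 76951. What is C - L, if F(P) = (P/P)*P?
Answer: 242996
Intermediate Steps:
F(P) = P (F(P) = 1*P = P)
C = 242237 (C = 76951 + 165286 = 242237)
L = -759 (L = 4 + (19*(-3 + 10*(-5)) + 244) = 4 + (19*(-3 - 50) + 244) = 4 + (19*(-53) + 244) = 4 + (-1007 + 244) = 4 - 763 = -759)
C - L = 242237 - 1*(-759) = 242237 + 759 = 242996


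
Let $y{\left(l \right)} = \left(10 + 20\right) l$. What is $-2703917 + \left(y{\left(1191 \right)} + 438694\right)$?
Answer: $-2229493$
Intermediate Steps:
$y{\left(l \right)} = 30 l$
$-2703917 + \left(y{\left(1191 \right)} + 438694\right) = -2703917 + \left(30 \cdot 1191 + 438694\right) = -2703917 + \left(35730 + 438694\right) = -2703917 + 474424 = -2229493$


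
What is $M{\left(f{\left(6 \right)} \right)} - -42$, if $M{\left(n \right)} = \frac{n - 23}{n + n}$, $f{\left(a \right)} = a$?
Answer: $\frac{487}{12} \approx 40.583$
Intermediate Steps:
$M{\left(n \right)} = \frac{-23 + n}{2 n}$ ($M{\left(n \right)} = \frac{n + \left(-37 + 14\right)}{2 n} = \left(n - 23\right) \frac{1}{2 n} = \left(-23 + n\right) \frac{1}{2 n} = \frac{-23 + n}{2 n}$)
$M{\left(f{\left(6 \right)} \right)} - -42 = \frac{-23 + 6}{2 \cdot 6} - -42 = \frac{1}{2} \cdot \frac{1}{6} \left(-17\right) + \left(136 - 94\right) = - \frac{17}{12} + 42 = \frac{487}{12}$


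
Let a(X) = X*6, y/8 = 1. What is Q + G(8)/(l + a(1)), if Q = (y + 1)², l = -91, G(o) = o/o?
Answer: 6884/85 ≈ 80.988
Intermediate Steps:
y = 8 (y = 8*1 = 8)
G(o) = 1
a(X) = 6*X
Q = 81 (Q = (8 + 1)² = 9² = 81)
Q + G(8)/(l + a(1)) = 81 + 1/(-91 + 6*1) = 81 + 1/(-91 + 6) = 81 + 1/(-85) = 81 - 1/85*1 = 81 - 1/85 = 6884/85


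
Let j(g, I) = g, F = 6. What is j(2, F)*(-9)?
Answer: -18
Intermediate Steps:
j(2, F)*(-9) = 2*(-9) = -18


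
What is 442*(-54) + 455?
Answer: -23413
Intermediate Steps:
442*(-54) + 455 = -23868 + 455 = -23413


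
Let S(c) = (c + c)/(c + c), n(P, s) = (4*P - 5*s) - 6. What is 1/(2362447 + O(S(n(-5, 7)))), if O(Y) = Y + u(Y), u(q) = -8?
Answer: 1/2362440 ≈ 4.2329e-7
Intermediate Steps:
n(P, s) = -6 - 5*s + 4*P (n(P, s) = (-5*s + 4*P) - 6 = -6 - 5*s + 4*P)
S(c) = 1 (S(c) = (2*c)/((2*c)) = (2*c)*(1/(2*c)) = 1)
O(Y) = -8 + Y (O(Y) = Y - 8 = -8 + Y)
1/(2362447 + O(S(n(-5, 7)))) = 1/(2362447 + (-8 + 1)) = 1/(2362447 - 7) = 1/2362440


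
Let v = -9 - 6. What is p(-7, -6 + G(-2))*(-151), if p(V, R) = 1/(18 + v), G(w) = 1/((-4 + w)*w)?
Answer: -151/3 ≈ -50.333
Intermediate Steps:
G(w) = 1/(w*(-4 + w))
v = -15
p(V, R) = 1/3 (p(V, R) = 1/(18 - 15) = 1/3)
p(-7, -6 + G(-2))*(-151) = (1/3)*(-151) = -151/3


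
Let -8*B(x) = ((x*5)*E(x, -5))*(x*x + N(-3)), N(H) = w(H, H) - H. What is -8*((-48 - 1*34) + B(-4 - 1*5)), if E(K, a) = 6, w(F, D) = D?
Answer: -21214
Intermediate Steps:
N(H) = 0 (N(H) = H - H = 0)
B(x) = -15*x³/4 (B(x) = -(x*5)*6*(x*x + 0)/8 = -(5*x)*6*(x² + 0)/8 = -30*x*x²/8 = -15*x³/4)
-8*((-48 - 1*34) + B(-4 - 1*5)) = -8*((-48 - 1*34) - 15*(-4 - 1*5)³/4) = -8*((-48 - 34) - 15*(-4 - 5)³/4) = -8*(-82 - 15/4*(-9)³) = -8*(-82 - 15/4*(-729)) = -8*(-82 + 10935/4) = -8*10607/4 = -21214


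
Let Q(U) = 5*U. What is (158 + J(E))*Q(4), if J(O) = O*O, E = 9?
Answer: 4780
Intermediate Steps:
J(O) = O**2
(158 + J(E))*Q(4) = (158 + 9**2)*(5*4) = (158 + 81)*20 = 239*20 = 4780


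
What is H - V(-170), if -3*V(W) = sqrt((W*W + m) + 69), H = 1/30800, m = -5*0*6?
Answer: 1/30800 + sqrt(28969)/3 ≈ 56.734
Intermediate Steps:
m = 0 (m = 0*6 = 0)
H = 1/30800 ≈ 3.2468e-5
V(W) = -sqrt(69 + W**2)/3 (V(W) = -sqrt((W*W + 0) + 69)/3 = -sqrt((W**2 + 0) + 69)/3 = -sqrt(W**2 + 69)/3 = -sqrt(69 + W**2)/3)
H - V(-170) = 1/30800 - (-1)*sqrt(69 + (-170)**2)/3 = 1/30800 - (-1)*sqrt(69 + 28900)/3 = 1/30800 - (-1)*sqrt(28969)/3 = 1/30800 + sqrt(28969)/3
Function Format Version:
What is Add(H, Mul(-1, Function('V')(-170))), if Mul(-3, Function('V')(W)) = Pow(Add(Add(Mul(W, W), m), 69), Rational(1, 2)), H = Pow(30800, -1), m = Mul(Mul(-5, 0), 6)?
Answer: Add(Rational(1, 30800), Mul(Rational(1, 3), Pow(28969, Rational(1, 2)))) ≈ 56.734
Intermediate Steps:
m = 0 (m = Mul(0, 6) = 0)
H = Rational(1, 30800) ≈ 3.2468e-5
Function('V')(W) = Mul(Rational(-1, 3), Pow(Add(69, Pow(W, 2)), Rational(1, 2))) (Function('V')(W) = Mul(Rational(-1, 3), Pow(Add(Add(Mul(W, W), 0), 69), Rational(1, 2))) = Mul(Rational(-1, 3), Pow(Add(Add(Pow(W, 2), 0), 69), Rational(1, 2))) = Mul(Rational(-1, 3), Pow(Add(Pow(W, 2), 69), Rational(1, 2))) = Mul(Rational(-1, 3), Pow(Add(69, Pow(W, 2)), Rational(1, 2))))
Add(H, Mul(-1, Function('V')(-170))) = Add(Rational(1, 30800), Mul(-1, Mul(Rational(-1, 3), Pow(Add(69, Pow(-170, 2)), Rational(1, 2))))) = Add(Rational(1, 30800), Mul(-1, Mul(Rational(-1, 3), Pow(Add(69, 28900), Rational(1, 2))))) = Add(Rational(1, 30800), Mul(-1, Mul(Rational(-1, 3), Pow(28969, Rational(1, 2))))) = Add(Rational(1, 30800), Mul(Rational(1, 3), Pow(28969, Rational(1, 2))))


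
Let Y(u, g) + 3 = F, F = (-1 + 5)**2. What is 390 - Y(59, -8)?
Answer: 377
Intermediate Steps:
F = 16 (F = 4**2 = 16)
Y(u, g) = 13 (Y(u, g) = -3 + 16 = 13)
390 - Y(59, -8) = 390 - 1*13 = 390 - 13 = 377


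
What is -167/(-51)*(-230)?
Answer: -38410/51 ≈ -753.14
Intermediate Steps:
-167/(-51)*(-230) = -167*(-1/51)*(-230) = (167/51)*(-230) = -38410/51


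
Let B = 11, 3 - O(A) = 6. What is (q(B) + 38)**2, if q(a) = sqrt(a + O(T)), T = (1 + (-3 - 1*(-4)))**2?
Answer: 1452 + 152*sqrt(2) ≈ 1667.0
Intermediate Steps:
T = 4 (T = (1 + (-3 + 4))**2 = (1 + 1)**2 = 2**2 = 4)
O(A) = -3 (O(A) = 3 - 1*6 = 3 - 6 = -3)
q(a) = sqrt(-3 + a) (q(a) = sqrt(a - 3) = sqrt(-3 + a))
(q(B) + 38)**2 = (sqrt(-3 + 11) + 38)**2 = (sqrt(8) + 38)**2 = (2*sqrt(2) + 38)**2 = (38 + 2*sqrt(2))**2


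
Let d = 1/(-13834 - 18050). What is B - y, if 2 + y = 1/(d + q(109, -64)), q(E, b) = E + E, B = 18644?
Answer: 129602925422/6950711 ≈ 18646.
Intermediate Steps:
d = -1/31884 (d = 1/(-31884) = -1/31884 ≈ -3.1364e-5)
q(E, b) = 2*E
y = -13869538/6950711 (y = -2 + 1/(-1/31884 + 2*109) = -2 + 1/(-1/31884 + 218) = -2 + 1/(6950711/31884) = -2 + 31884/6950711 = -13869538/6950711 ≈ -1.9954)
B - y = 18644 - 1*(-13869538/6950711) = 18644 + 13869538/6950711 = 129602925422/6950711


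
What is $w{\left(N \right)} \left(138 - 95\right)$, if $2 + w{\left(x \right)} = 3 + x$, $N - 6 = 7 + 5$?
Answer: $817$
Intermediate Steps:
$N = 18$ ($N = 6 + \left(7 + 5\right) = 6 + 12 = 18$)
$w{\left(x \right)} = 1 + x$ ($w{\left(x \right)} = -2 + \left(3 + x\right) = 1 + x$)
$w{\left(N \right)} \left(138 - 95\right) = \left(1 + 18\right) \left(138 - 95\right) = 19 \cdot 43 = 817$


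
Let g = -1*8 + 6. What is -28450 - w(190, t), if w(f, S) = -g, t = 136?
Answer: -28452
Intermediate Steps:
g = -2 (g = -8 + 6 = -2)
w(f, S) = 2 (w(f, S) = -1*(-2) = 2)
-28450 - w(190, t) = -28450 - 1*2 = -28450 - 2 = -28452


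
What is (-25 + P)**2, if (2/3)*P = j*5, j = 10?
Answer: 2500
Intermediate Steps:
P = 75 (P = 3*(10*5)/2 = (3/2)*50 = 75)
(-25 + P)**2 = (-25 + 75)**2 = 50**2 = 2500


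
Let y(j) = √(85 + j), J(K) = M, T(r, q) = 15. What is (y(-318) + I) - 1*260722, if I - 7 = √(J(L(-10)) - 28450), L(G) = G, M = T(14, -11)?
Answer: -260715 + I*√233 + 11*I*√235 ≈ -2.6072e+5 + 183.89*I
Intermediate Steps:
M = 15
J(K) = 15
I = 7 + 11*I*√235 (I = 7 + √(15 - 28450) = 7 + √(-28435) = 7 + 11*I*√235 ≈ 7.0 + 168.63*I)
(y(-318) + I) - 1*260722 = (√(85 - 318) + (7 + 11*I*√235)) - 1*260722 = (√(-233) + (7 + 11*I*√235)) - 260722 = (I*√233 + (7 + 11*I*√235)) - 260722 = (7 + I*√233 + 11*I*√235) - 260722 = -260715 + I*√233 + 11*I*√235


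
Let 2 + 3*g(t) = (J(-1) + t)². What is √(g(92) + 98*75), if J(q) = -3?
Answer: √89907/3 ≈ 99.948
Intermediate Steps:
g(t) = -⅔ + (-3 + t)²/3
√(g(92) + 98*75) = √((-⅔ + (-3 + 92)²/3) + 98*75) = √((-⅔ + (⅓)*89²) + 7350) = √((-⅔ + (⅓)*7921) + 7350) = √((-⅔ + 7921/3) + 7350) = √(7919/3 + 7350) = √(29969/3) = √89907/3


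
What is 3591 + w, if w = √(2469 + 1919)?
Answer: 3591 + 2*√1097 ≈ 3657.2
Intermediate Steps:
w = 2*√1097 (w = √4388 = 2*√1097 ≈ 66.242)
3591 + w = 3591 + 2*√1097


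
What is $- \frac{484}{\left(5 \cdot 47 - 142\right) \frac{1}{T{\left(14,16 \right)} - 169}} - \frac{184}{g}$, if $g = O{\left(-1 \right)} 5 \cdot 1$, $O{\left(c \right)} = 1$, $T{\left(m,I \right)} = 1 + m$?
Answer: $\frac{355568}{465} \approx 764.66$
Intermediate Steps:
$g = 5$ ($g = 1 \cdot 5 \cdot 1 = 5 \cdot 1 = 5$)
$- \frac{484}{\left(5 \cdot 47 - 142\right) \frac{1}{T{\left(14,16 \right)} - 169}} - \frac{184}{g} = - \frac{484}{\left(5 \cdot 47 - 142\right) \frac{1}{\left(1 + 14\right) - 169}} - \frac{184}{5} = - \frac{484}{\left(235 - 142\right) \frac{1}{15 - 169}} - \frac{184}{5} = - \frac{484}{93 \frac{1}{-154}} - \frac{184}{5} = - \frac{484}{93 \left(- \frac{1}{154}\right)} - \frac{184}{5} = - \frac{484}{- \frac{93}{154}} - \frac{184}{5} = \left(-484\right) \left(- \frac{154}{93}\right) - \frac{184}{5} = \frac{74536}{93} - \frac{184}{5} = \frac{355568}{465}$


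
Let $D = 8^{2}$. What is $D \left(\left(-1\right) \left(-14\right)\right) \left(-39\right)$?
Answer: $-34944$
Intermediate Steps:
$D = 64$
$D \left(\left(-1\right) \left(-14\right)\right) \left(-39\right) = 64 \left(\left(-1\right) \left(-14\right)\right) \left(-39\right) = 64 \cdot 14 \left(-39\right) = 896 \left(-39\right) = -34944$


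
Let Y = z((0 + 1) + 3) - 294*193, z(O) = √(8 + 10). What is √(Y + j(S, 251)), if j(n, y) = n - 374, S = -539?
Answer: √(-57655 + 3*√2) ≈ 240.11*I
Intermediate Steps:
z(O) = 3*√2 (z(O) = √18 = 3*√2)
j(n, y) = -374 + n
Y = -56742 + 3*√2 (Y = 3*√2 - 294*193 = 3*√2 - 56742 = -56742 + 3*√2 ≈ -56738.)
√(Y + j(S, 251)) = √((-56742 + 3*√2) + (-374 - 539)) = √((-56742 + 3*√2) - 913) = √(-57655 + 3*√2)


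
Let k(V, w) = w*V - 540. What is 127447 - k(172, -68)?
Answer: 139683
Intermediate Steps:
k(V, w) = -540 + V*w (k(V, w) = V*w - 540 = -540 + V*w)
127447 - k(172, -68) = 127447 - (-540 + 172*(-68)) = 127447 - (-540 - 11696) = 127447 - 1*(-12236) = 127447 + 12236 = 139683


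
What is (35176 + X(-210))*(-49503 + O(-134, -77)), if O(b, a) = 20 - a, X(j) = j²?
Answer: -3916710056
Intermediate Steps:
(35176 + X(-210))*(-49503 + O(-134, -77)) = (35176 + (-210)²)*(-49503 + (20 - 1*(-77))) = (35176 + 44100)*(-49503 + (20 + 77)) = 79276*(-49503 + 97) = 79276*(-49406) = -3916710056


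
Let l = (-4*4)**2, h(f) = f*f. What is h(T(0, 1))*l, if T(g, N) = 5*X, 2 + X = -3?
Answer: 160000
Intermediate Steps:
X = -5 (X = -2 - 3 = -5)
T(g, N) = -25 (T(g, N) = 5*(-5) = -25)
h(f) = f**2
l = 256 (l = (-16)**2 = 256)
h(T(0, 1))*l = (-25)**2*256 = 625*256 = 160000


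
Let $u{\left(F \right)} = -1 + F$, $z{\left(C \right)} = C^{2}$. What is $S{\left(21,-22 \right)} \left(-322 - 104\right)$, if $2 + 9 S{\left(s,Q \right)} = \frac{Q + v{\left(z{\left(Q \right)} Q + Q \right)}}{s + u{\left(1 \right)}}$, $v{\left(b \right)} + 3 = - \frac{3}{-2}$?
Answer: $\frac{9301}{63} \approx 147.64$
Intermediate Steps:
$v{\left(b \right)} = - \frac{3}{2}$ ($v{\left(b \right)} = -3 - \frac{3}{-2} = -3 - - \frac{3}{2} = -3 + \frac{3}{2} = - \frac{3}{2}$)
$S{\left(s,Q \right)} = - \frac{2}{9} + \frac{- \frac{3}{2} + Q}{9 s}$ ($S{\left(s,Q \right)} = - \frac{2}{9} + \frac{\left(Q - \frac{3}{2}\right) \frac{1}{s + \left(-1 + 1\right)}}{9} = - \frac{2}{9} + \frac{\left(- \frac{3}{2} + Q\right) \frac{1}{s + 0}}{9} = - \frac{2}{9} + \frac{\left(- \frac{3}{2} + Q\right) \frac{1}{s}}{9} = - \frac{2}{9} + \frac{\frac{1}{s} \left(- \frac{3}{2} + Q\right)}{9} = - \frac{2}{9} + \frac{- \frac{3}{2} + Q}{9 s}$)
$S{\left(21,-22 \right)} \left(-322 - 104\right) = \frac{-3 - 84 + 2 \left(-22\right)}{18 \cdot 21} \left(-322 - 104\right) = \frac{1}{18} \cdot \frac{1}{21} \left(-3 - 84 - 44\right) \left(-426\right) = \frac{1}{18} \cdot \frac{1}{21} \left(-131\right) \left(-426\right) = \left(- \frac{131}{378}\right) \left(-426\right) = \frac{9301}{63}$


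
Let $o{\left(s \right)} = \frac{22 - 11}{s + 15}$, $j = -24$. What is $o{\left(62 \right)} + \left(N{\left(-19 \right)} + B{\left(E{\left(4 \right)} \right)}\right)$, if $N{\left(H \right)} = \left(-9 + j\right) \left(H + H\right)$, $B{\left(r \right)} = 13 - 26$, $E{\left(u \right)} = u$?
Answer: $\frac{8688}{7} \approx 1241.1$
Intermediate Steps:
$o{\left(s \right)} = \frac{11}{15 + s}$
$B{\left(r \right)} = -13$ ($B{\left(r \right)} = 13 - 26 = -13$)
$N{\left(H \right)} = - 66 H$ ($N{\left(H \right)} = \left(-9 - 24\right) \left(H + H\right) = - 33 \cdot 2 H = - 66 H$)
$o{\left(62 \right)} + \left(N{\left(-19 \right)} + B{\left(E{\left(4 \right)} \right)}\right) = \frac{11}{15 + 62} - -1241 = \frac{11}{77} + \left(1254 - 13\right) = 11 \cdot \frac{1}{77} + 1241 = \frac{1}{7} + 1241 = \frac{8688}{7}$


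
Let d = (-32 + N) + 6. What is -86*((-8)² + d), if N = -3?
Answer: -3010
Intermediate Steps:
d = -29 (d = (-32 - 3) + 6 = -35 + 6 = -29)
-86*((-8)² + d) = -86*((-8)² - 29) = -86*(64 - 29) = -86*35 = -3010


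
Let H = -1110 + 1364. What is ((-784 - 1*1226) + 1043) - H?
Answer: -1221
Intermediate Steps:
H = 254
((-784 - 1*1226) + 1043) - H = ((-784 - 1*1226) + 1043) - 1*254 = ((-784 - 1226) + 1043) - 254 = (-2010 + 1043) - 254 = -967 - 254 = -1221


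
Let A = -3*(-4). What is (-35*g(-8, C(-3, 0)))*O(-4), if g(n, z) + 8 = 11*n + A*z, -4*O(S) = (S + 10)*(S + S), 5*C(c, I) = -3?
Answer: 43344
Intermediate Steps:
A = 12
C(c, I) = -3/5 (C(c, I) = (1/5)*(-3) = -3/5)
O(S) = -S*(10 + S)/2 (O(S) = -(S + 10)*(S + S)/4 = -(10 + S)*2*S/4 = -S*(10 + S)/2)
g(n, z) = -8 + 11*n + 12*z (g(n, z) = -8 + (11*n + 12*z) = -8 + 11*n + 12*z)
(-35*g(-8, C(-3, 0)))*O(-4) = (-35*(-8 + 11*(-8) + 12*(-3/5)))*(-1/2*(-4)*(10 - 4)) = (-35*(-8 - 88 - 36/5))*(-1/2*(-4)*6) = -35*(-516/5)*12 = 3612*12 = 43344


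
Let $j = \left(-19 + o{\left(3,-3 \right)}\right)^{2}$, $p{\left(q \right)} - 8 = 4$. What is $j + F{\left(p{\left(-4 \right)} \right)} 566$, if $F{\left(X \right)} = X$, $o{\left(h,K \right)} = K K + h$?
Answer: $6841$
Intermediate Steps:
$o{\left(h,K \right)} = h + K^{2}$ ($o{\left(h,K \right)} = K^{2} + h = h + K^{2}$)
$p{\left(q \right)} = 12$ ($p{\left(q \right)} = 8 + 4 = 12$)
$j = 49$ ($j = \left(-19 + \left(3 + \left(-3\right)^{2}\right)\right)^{2} = \left(-19 + \left(3 + 9\right)\right)^{2} = \left(-19 + 12\right)^{2} = \left(-7\right)^{2} = 49$)
$j + F{\left(p{\left(-4 \right)} \right)} 566 = 49 + 12 \cdot 566 = 49 + 6792 = 6841$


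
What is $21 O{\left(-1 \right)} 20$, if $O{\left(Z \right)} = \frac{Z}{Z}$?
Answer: $420$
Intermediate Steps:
$O{\left(Z \right)} = 1$
$21 O{\left(-1 \right)} 20 = 21 \cdot 1 \cdot 20 = 21 \cdot 20 = 420$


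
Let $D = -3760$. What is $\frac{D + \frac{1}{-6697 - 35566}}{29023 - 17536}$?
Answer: $- \frac{52969627}{161825027} \approx -0.32733$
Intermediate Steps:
$\frac{D + \frac{1}{-6697 - 35566}}{29023 - 17536} = \frac{-3760 + \frac{1}{-6697 - 35566}}{29023 - 17536} = \frac{-3760 + \frac{1}{-42263}}{11487} = \left(-3760 - \frac{1}{42263}\right) \frac{1}{11487} = \left(- \frac{158908881}{42263}\right) \frac{1}{11487} = - \frac{52969627}{161825027}$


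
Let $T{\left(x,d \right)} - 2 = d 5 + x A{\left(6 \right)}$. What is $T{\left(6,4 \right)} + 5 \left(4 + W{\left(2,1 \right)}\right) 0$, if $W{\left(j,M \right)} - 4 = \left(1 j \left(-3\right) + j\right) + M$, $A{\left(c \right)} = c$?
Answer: $58$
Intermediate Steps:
$T{\left(x,d \right)} = 2 + 5 d + 6 x$ ($T{\left(x,d \right)} = 2 + \left(d 5 + x 6\right) = 2 + \left(5 d + 6 x\right) = 2 + 5 d + 6 x$)
$W{\left(j,M \right)} = 4 + M - 2 j$ ($W{\left(j,M \right)} = 4 + \left(\left(1 j \left(-3\right) + j\right) + M\right) = 4 + \left(\left(j \left(-3\right) + j\right) + M\right) = 4 + \left(\left(- 3 j + j\right) + M\right) = 4 + \left(- 2 j + M\right) = 4 + \left(M - 2 j\right) = 4 + M - 2 j$)
$T{\left(6,4 \right)} + 5 \left(4 + W{\left(2,1 \right)}\right) 0 = \left(2 + 5 \cdot 4 + 6 \cdot 6\right) + 5 \left(4 + \left(4 + 1 - 4\right)\right) 0 = \left(2 + 20 + 36\right) + 5 \left(4 + \left(4 + 1 - 4\right)\right) 0 = 58 + 5 \left(4 + 1\right) 0 = 58 + 5 \cdot 5 \cdot 0 = 58 + 5 \cdot 0 = 58 + 0 = 58$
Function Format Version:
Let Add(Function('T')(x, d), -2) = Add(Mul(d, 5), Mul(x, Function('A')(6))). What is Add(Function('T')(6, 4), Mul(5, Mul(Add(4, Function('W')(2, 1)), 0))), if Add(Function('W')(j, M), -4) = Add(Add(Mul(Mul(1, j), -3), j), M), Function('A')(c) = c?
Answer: 58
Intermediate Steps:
Function('T')(x, d) = Add(2, Mul(5, d), Mul(6, x)) (Function('T')(x, d) = Add(2, Add(Mul(d, 5), Mul(x, 6))) = Add(2, Add(Mul(5, d), Mul(6, x))) = Add(2, Mul(5, d), Mul(6, x)))
Function('W')(j, M) = Add(4, M, Mul(-2, j)) (Function('W')(j, M) = Add(4, Add(Add(Mul(Mul(1, j), -3), j), M)) = Add(4, Add(Add(Mul(j, -3), j), M)) = Add(4, Add(Add(Mul(-3, j), j), M)) = Add(4, Add(Mul(-2, j), M)) = Add(4, Add(M, Mul(-2, j))) = Add(4, M, Mul(-2, j)))
Add(Function('T')(6, 4), Mul(5, Mul(Add(4, Function('W')(2, 1)), 0))) = Add(Add(2, Mul(5, 4), Mul(6, 6)), Mul(5, Mul(Add(4, Add(4, 1, Mul(-2, 2))), 0))) = Add(Add(2, 20, 36), Mul(5, Mul(Add(4, Add(4, 1, -4)), 0))) = Add(58, Mul(5, Mul(Add(4, 1), 0))) = Add(58, Mul(5, Mul(5, 0))) = Add(58, Mul(5, 0)) = Add(58, 0) = 58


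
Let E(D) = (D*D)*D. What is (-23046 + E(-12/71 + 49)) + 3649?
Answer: 34731248896/357911 ≈ 97039.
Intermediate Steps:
E(D) = D³ (E(D) = D²*D = D³)
(-23046 + E(-12/71 + 49)) + 3649 = (-23046 + (-12/71 + 49)³) + 3649 = (-23046 + (3467/71)³) + 3649 = (-23046 + 41673648563/357911) + 3649 = 33425231657/357911 + 3649 = 34731248896/357911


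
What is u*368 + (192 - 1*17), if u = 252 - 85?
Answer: 61631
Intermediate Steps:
u = 167
u*368 + (192 - 1*17) = 167*368 + (192 - 1*17) = 61456 + (192 - 17) = 61456 + 175 = 61631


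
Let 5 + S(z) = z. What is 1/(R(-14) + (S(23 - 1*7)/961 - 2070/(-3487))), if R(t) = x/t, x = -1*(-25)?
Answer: -46914098/55388397 ≈ -0.84700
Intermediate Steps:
S(z) = -5 + z
x = 25
R(t) = 25/t
1/(R(-14) + (S(23 - 1*7)/961 - 2070/(-3487))) = 1/(25/(-14) + ((-5 + (23 - 1*7))/961 - 2070/(-3487))) = 1/(25*(-1/14) + ((-5 + (23 - 7))*(1/961) - 2070*(-1/3487))) = 1/(-25/14 + ((-5 + 16)*(1/961) + 2070/3487)) = 1/(-25/14 + (11*(1/961) + 2070/3487)) = 1/(-25/14 + (11/961 + 2070/3487)) = 1/(-25/14 + 2027627/3351007) = 1/(-55388397/46914098) = -46914098/55388397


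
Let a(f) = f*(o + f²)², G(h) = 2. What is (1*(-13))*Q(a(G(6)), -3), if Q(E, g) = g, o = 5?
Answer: 39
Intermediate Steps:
a(f) = f*(5 + f²)²
(1*(-13))*Q(a(G(6)), -3) = (1*(-13))*(-3) = -13*(-3) = 39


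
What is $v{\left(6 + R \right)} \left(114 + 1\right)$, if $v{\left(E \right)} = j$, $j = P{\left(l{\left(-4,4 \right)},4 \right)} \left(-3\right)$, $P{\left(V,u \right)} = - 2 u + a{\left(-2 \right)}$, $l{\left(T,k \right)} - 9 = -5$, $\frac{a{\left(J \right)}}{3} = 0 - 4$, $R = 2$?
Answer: $6900$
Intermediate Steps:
$a{\left(J \right)} = -12$ ($a{\left(J \right)} = 3 \left(0 - 4\right) = 3 \left(-4\right) = -12$)
$l{\left(T,k \right)} = 4$ ($l{\left(T,k \right)} = 9 - 5 = 4$)
$P{\left(V,u \right)} = -12 - 2 u$ ($P{\left(V,u \right)} = - 2 u - 12 = -12 - 2 u$)
$j = 60$ ($j = \left(-12 - 8\right) \left(-3\right) = \left(-20\right) \left(-3\right) = 60$)
$v{\left(E \right)} = 60$
$v{\left(6 + R \right)} \left(114 + 1\right) = 60 \left(114 + 1\right) = 60 \cdot 115 = 6900$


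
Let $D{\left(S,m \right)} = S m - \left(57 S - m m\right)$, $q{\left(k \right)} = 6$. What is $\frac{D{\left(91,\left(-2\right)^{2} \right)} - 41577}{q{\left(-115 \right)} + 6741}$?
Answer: $- \frac{3568}{519} \approx -6.8748$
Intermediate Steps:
$D{\left(S,m \right)} = m^{2} - 57 S + S m$ ($D{\left(S,m \right)} = S m - \left(- m^{2} + 57 S\right) = m^{2} - 57 S + S m$)
$\frac{D{\left(91,\left(-2\right)^{2} \right)} - 41577}{q{\left(-115 \right)} + 6741} = \frac{\left(\left(\left(-2\right)^{2}\right)^{2} - 5187 + 91 \left(-2\right)^{2}\right) - 41577}{6 + 6741} = \frac{\left(4^{2} - 5187 + 91 \cdot 4\right) - 41577}{6747} = \left(\left(16 - 5187 + 364\right) - 41577\right) \frac{1}{6747} = \left(-4807 - 41577\right) \frac{1}{6747} = \left(-46384\right) \frac{1}{6747} = - \frac{3568}{519}$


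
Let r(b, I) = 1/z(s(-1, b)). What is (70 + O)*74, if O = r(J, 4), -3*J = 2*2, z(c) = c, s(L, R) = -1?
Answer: 5106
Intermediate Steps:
J = -4/3 (J = -2*2/3 = -⅓*4 = -4/3 ≈ -1.3333)
r(b, I) = -1 (r(b, I) = 1/(-1) = -1)
O = -1
(70 + O)*74 = (70 - 1)*74 = 69*74 = 5106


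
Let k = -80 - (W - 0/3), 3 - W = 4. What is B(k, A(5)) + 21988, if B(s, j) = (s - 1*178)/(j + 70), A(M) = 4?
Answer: 1626855/74 ≈ 21985.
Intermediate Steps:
W = -1 (W = 3 - 1*4 = 3 - 4 = -1)
k = -79 (k = -80 - (-1 - 0/3) = -80 - (-1 - 3*0) = -80 - (-1 + 0) = -80 - 1*(-1) = -80 + 1 = -79)
B(s, j) = (-178 + s)/(70 + j) (B(s, j) = (s - 178)/(70 + j) = (-178 + s)/(70 + j))
B(k, A(5)) + 21988 = (-178 - 79)/(70 + 4) + 21988 = -257/74 + 21988 = 1626855/74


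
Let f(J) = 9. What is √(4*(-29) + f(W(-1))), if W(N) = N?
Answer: I*√107 ≈ 10.344*I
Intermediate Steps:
√(4*(-29) + f(W(-1))) = √(4*(-29) + 9) = √(-116 + 9) = √(-107) = I*√107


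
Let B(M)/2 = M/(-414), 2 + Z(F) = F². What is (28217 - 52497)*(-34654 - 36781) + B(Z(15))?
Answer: 359029452377/207 ≈ 1.7344e+9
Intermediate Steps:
Z(F) = -2 + F²
B(M) = -M/207 (B(M) = 2*(M/(-414)) = 2*(M*(-1/414)) = 2*(-M/414) = -M/207)
(28217 - 52497)*(-34654 - 36781) + B(Z(15)) = (28217 - 52497)*(-34654 - 36781) - (-2 + 15²)/207 = -24280*(-71435) - (-2 + 225)/207 = 1734441800 - 1/207*223 = 1734441800 - 223/207 = 359029452377/207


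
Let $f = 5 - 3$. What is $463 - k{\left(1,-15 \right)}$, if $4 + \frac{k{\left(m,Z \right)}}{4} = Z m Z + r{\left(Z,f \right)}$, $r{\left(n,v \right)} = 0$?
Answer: $-421$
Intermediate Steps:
$f = 2$
$k{\left(m,Z \right)} = -16 + 4 m Z^{2}$ ($k{\left(m,Z \right)} = -16 + 4 \left(Z m Z + 0\right) = -16 + 4 \left(m Z^{2} + 0\right) = -16 + 4 m Z^{2}$)
$463 - k{\left(1,-15 \right)} = 463 - \left(-16 + 4 \cdot 1 \left(-15\right)^{2}\right) = 463 - \left(-16 + 4 \cdot 1 \cdot 225\right) = 463 - \left(-16 + 900\right) = 463 - 884 = -421$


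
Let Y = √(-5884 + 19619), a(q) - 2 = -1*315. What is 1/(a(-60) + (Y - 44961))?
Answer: -45274/2049721341 - √13735/2049721341 ≈ -2.2145e-5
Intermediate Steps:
a(q) = -313 (a(q) = 2 - 1*315 = 2 - 315 = -313)
Y = √13735 ≈ 117.20
1/(a(-60) + (Y - 44961)) = 1/(-313 + (√13735 - 44961)) = 1/(-313 + (-44961 + √13735)) = 1/(-45274 + √13735)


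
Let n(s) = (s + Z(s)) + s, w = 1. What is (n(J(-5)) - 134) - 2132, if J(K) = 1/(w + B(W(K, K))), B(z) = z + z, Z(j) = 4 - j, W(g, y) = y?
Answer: -20359/9 ≈ -2262.1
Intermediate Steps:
B(z) = 2*z
J(K) = 1/(1 + 2*K)
n(s) = 4 + s (n(s) = (s + (4 - s)) + s = 4 + s)
(n(J(-5)) - 134) - 2132 = ((4 + 1/(1 + 2*(-5))) - 134) - 2132 = ((4 + 1/(1 - 10)) - 134) - 2132 = ((4 + 1/(-9)) - 134) - 2132 = ((4 - ⅑) - 134) - 2132 = (35/9 - 134) - 2132 = -1171/9 - 2132 = -20359/9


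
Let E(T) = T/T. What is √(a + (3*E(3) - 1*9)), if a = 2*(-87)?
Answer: 6*I*√5 ≈ 13.416*I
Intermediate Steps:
a = -174
E(T) = 1
√(a + (3*E(3) - 1*9)) = √(-174 + (3*1 - 1*9)) = √(-174 + (3 - 9)) = √(-174 - 6) = √(-180) = 6*I*√5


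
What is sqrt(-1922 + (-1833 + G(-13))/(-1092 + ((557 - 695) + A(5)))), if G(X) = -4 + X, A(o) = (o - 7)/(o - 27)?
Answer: 6*I*sqrt(9764325757)/13529 ≈ 43.823*I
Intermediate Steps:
A(o) = (-7 + o)/(-27 + o)
sqrt(-1922 + (-1833 + G(-13))/(-1092 + ((557 - 695) + A(5)))) = sqrt(-1922 + (-1833 + (-4 - 13))/(-1092 + ((557 - 695) + (-7 + 5)/(-27 + 5)))) = sqrt(-1922 + (-1833 - 17)/(-1092 + (-138 - 2/(-22)))) = sqrt(-1922 - 1850/(-1092 + (-138 - 1/22*(-2)))) = sqrt(-1922 - 1850/(-1092 + (-138 + 1/11))) = sqrt(-1922 - 1850/(-1092 - 1517/11)) = sqrt(-1922 - 1850/(-13529/11)) = sqrt(-1922 - 1850*(-11/13529)) = sqrt(-1922 + 20350/13529) = sqrt(-25982388/13529) = 6*I*sqrt(9764325757)/13529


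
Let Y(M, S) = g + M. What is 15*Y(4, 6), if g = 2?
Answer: 90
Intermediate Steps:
Y(M, S) = 2 + M
15*Y(4, 6) = 15*(2 + 4) = 15*6 = 90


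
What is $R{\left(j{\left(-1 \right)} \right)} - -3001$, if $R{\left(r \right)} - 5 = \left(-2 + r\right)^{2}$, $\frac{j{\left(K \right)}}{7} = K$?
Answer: $3087$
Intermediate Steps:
$j{\left(K \right)} = 7 K$
$R{\left(r \right)} = 5 + \left(-2 + r\right)^{2}$
$R{\left(j{\left(-1 \right)} \right)} - -3001 = \left(5 + \left(-2 + 7 \left(-1\right)\right)^{2}\right) - -3001 = \left(5 + \left(-2 - 7\right)^{2}\right) + 3001 = \left(5 + \left(-9\right)^{2}\right) + 3001 = \left(5 + 81\right) + 3001 = 86 + 3001 = 3087$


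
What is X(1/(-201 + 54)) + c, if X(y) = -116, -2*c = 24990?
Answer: -12611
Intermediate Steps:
c = -12495 (c = -1/2*24990 = -12495)
X(1/(-201 + 54)) + c = -116 - 12495 = -12611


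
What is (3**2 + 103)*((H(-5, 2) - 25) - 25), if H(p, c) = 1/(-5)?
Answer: -28112/5 ≈ -5622.4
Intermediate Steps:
H(p, c) = -1/5
(3**2 + 103)*((H(-5, 2) - 25) - 25) = (3**2 + 103)*((-1/5 - 25) - 25) = (9 + 103)*(-126/5 - 25) = 112*(-251/5) = -28112/5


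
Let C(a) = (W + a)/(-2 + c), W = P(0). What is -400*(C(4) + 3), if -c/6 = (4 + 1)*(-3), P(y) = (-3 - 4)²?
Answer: -15850/11 ≈ -1440.9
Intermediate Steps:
P(y) = 49 (P(y) = (-7)² = 49)
c = 90 (c = -6*(4 + 1)*(-3) = -30*(-3) = -6*(-15) = 90)
W = 49
C(a) = 49/88 + a/88 (C(a) = (49 + a)/(-2 + 90) = (49 + a)/88 = (49 + a)*(1/88) = 49/88 + a/88)
-400*(C(4) + 3) = -400*((49/88 + (1/88)*4) + 3) = -400*((49/88 + 1/22) + 3) = -400*(53/88 + 3) = -400*317/88 = -15850/11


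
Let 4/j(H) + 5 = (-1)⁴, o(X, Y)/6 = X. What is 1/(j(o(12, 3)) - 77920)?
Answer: -1/77921 ≈ -1.2834e-5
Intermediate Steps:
o(X, Y) = 6*X
j(H) = -1 (j(H) = 4/(-5 + (-1)⁴) = 4/(-5 + 1) = 4/(-4) = 4*(-¼) = -1)
1/(j(o(12, 3)) - 77920) = 1/(-1 - 77920) = 1/(-77921) = -1/77921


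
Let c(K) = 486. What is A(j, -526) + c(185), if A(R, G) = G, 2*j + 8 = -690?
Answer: -40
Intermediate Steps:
j = -349 (j = -4 + (½)*(-690) = -4 - 345 = -349)
A(j, -526) + c(185) = -526 + 486 = -40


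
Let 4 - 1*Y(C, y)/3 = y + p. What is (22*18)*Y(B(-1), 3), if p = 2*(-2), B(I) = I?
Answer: 5940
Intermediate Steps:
p = -4
Y(C, y) = 24 - 3*y (Y(C, y) = 12 - 3*(y - 4) = 12 - 3*(-4 + y) = 12 + (12 - 3*y) = 24 - 3*y)
(22*18)*Y(B(-1), 3) = (22*18)*(24 - 3*3) = 396*(24 - 9) = 396*15 = 5940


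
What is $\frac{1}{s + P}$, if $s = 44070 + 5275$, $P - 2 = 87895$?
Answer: $\frac{1}{137242} \approx 7.2864 \cdot 10^{-6}$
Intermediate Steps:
$P = 87897$ ($P = 2 + 87895 = 87897$)
$s = 49345$
$\frac{1}{s + P} = \frac{1}{49345 + 87897} = \frac{1}{137242}$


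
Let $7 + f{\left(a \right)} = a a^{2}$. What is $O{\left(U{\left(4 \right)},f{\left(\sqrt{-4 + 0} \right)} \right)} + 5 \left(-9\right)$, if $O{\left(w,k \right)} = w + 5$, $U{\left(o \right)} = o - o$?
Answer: $-40$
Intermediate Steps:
$U{\left(o \right)} = 0$
$f{\left(a \right)} = -7 + a^{3}$ ($f{\left(a \right)} = -7 + a a^{2} = -7 + a^{3}$)
$O{\left(w,k \right)} = 5 + w$
$O{\left(U{\left(4 \right)},f{\left(\sqrt{-4 + 0} \right)} \right)} + 5 \left(-9\right) = \left(5 + 0\right) + 5 \left(-9\right) = 5 - 45 = -40$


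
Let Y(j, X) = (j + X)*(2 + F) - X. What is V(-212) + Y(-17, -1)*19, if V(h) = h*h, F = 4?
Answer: 42911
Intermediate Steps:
V(h) = h**2
Y(j, X) = 5*X + 6*j (Y(j, X) = (j + X)*(2 + 4) - X = (X + j)*6 - X = (6*X + 6*j) - X = 5*X + 6*j)
V(-212) + Y(-17, -1)*19 = (-212)**2 + (5*(-1) + 6*(-17))*19 = 44944 + (-5 - 102)*19 = 44944 - 107*19 = 44944 - 2033 = 42911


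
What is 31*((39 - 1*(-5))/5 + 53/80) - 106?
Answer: 14987/80 ≈ 187.34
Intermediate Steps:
31*((39 - 1*(-5))/5 + 53/80) - 106 = 31*((39 + 5)*(⅕) + 53*(1/80)) - 106 = 31*(44*(⅕) + 53/80) - 106 = 31*(44/5 + 53/80) - 106 = 31*(757/80) - 106 = 23467/80 - 106 = 14987/80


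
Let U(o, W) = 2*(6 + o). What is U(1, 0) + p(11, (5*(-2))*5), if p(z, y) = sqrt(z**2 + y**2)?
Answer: 14 + sqrt(2621) ≈ 65.196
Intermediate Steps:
U(o, W) = 12 + 2*o
p(z, y) = sqrt(y**2 + z**2)
U(1, 0) + p(11, (5*(-2))*5) = (12 + 2*1) + sqrt(((5*(-2))*5)**2 + 11**2) = (12 + 2) + sqrt((-10*5)**2 + 121) = 14 + sqrt((-50)**2 + 121) = 14 + sqrt(2500 + 121) = 14 + sqrt(2621)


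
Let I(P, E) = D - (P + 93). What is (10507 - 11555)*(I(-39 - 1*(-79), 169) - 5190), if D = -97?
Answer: 5680160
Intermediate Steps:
I(P, E) = -190 - P (I(P, E) = -97 - (P + 93) = -97 - (93 + P) = -97 + (-93 - P) = -190 - P)
(10507 - 11555)*(I(-39 - 1*(-79), 169) - 5190) = (10507 - 11555)*((-190 - (-39 - 1*(-79))) - 5190) = -1048*((-190 - (-39 + 79)) - 5190) = -1048*((-190 - 1*40) - 5190) = -1048*((-190 - 40) - 5190) = -1048*(-230 - 5190) = -1048*(-5420) = 5680160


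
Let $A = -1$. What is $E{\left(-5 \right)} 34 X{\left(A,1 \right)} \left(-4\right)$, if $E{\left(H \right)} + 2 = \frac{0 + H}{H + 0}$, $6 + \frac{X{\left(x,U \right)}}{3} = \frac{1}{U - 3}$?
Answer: $-2652$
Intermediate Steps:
$X{\left(x,U \right)} = -18 + \frac{3}{-3 + U}$ ($X{\left(x,U \right)} = -18 + \frac{3}{U - 3} = -18 + \frac{3}{-3 + U}$)
$E{\left(H \right)} = -1$ ($E{\left(H \right)} = -2 + \frac{0 + H}{H + 0} = -2 + \frac{H}{H} = -2 + 1 = -1$)
$E{\left(-5 \right)} 34 X{\left(A,1 \right)} \left(-4\right) = \left(-1\right) 34 \frac{3 \left(19 - 6\right)}{-3 + 1} \left(-4\right) = - 34 \frac{3 \left(19 - 6\right)}{-2} \left(-4\right) = - 34 \cdot 3 \left(- \frac{1}{2}\right) 13 \left(-4\right) = - 34 \left(\left(- \frac{39}{2}\right) \left(-4\right)\right) = \left(-34\right) 78 = -2652$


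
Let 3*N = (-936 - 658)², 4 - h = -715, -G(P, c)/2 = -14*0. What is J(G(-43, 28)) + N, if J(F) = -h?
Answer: 2538679/3 ≈ 8.4623e+5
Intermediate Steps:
G(P, c) = 0 (G(P, c) = -(-28)*0 = -2*0 = 0)
h = 719 (h = 4 - 1*(-715) = 4 + 715 = 719)
J(F) = -719 (J(F) = -1*719 = -719)
N = 2540836/3 (N = (-936 - 658)²/3 = (⅓)*(-1594)² = (⅓)*2540836 = 2540836/3 ≈ 8.4695e+5)
J(G(-43, 28)) + N = -719 + 2540836/3 = 2538679/3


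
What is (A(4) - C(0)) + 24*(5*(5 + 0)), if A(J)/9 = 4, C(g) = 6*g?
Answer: 636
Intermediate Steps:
A(J) = 36 (A(J) = 9*4 = 36)
(A(4) - C(0)) + 24*(5*(5 + 0)) = (36 - 6*0) + 24*(5*(5 + 0)) = (36 - 1*0) + 24*(5*5) = (36 + 0) + 24*25 = 36 + 600 = 636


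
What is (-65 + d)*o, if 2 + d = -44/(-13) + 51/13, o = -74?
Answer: 57424/13 ≈ 4417.2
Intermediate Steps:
d = 69/13 (d = -2 + (-44/(-13) + 51/13) = -2 + (-44*(-1/13) + 51*(1/13)) = -2 + (44/13 + 51/13) = -2 + 95/13 = 69/13 ≈ 5.3077)
(-65 + d)*o = (-65 + 69/13)*(-74) = -776/13*(-74) = 57424/13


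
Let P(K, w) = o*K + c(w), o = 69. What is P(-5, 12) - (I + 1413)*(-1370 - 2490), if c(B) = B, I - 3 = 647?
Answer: 7962847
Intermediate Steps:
I = 650 (I = 3 + 647 = 650)
P(K, w) = w + 69*K (P(K, w) = 69*K + w = w + 69*K)
P(-5, 12) - (I + 1413)*(-1370 - 2490) = (12 + 69*(-5)) - (650 + 1413)*(-1370 - 2490) = (12 - 345) - 2063*(-3860) = -333 - 1*(-7963180) = -333 + 7963180 = 7962847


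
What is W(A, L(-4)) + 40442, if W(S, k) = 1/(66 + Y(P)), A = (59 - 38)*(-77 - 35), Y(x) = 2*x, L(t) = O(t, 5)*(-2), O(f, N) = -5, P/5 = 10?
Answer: 6713373/166 ≈ 40442.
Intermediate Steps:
P = 50 (P = 5*10 = 50)
L(t) = 10 (L(t) = -5*(-2) = 10)
A = -2352 (A = 21*(-112) = -2352)
W(S, k) = 1/166 (W(S, k) = 1/(66 + 2*50) = 1/(66 + 100) = 1/166)
W(A, L(-4)) + 40442 = 1/166 + 40442 = 6713373/166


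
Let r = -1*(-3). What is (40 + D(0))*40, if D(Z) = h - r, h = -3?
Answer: 1360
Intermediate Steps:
r = 3
D(Z) = -6 (D(Z) = -3 - 1*3 = -3 - 3 = -6)
(40 + D(0))*40 = (40 - 6)*40 = 34*40 = 1360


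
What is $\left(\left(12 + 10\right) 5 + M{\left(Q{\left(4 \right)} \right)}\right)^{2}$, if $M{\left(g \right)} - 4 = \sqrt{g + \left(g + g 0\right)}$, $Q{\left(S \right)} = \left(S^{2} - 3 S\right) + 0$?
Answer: $13004 + 456 \sqrt{2} \approx 13649.0$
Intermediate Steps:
$Q{\left(S \right)} = S^{2} - 3 S$
$M{\left(g \right)} = 4 + \sqrt{2} \sqrt{g}$ ($M{\left(g \right)} = 4 + \sqrt{g + \left(g + g 0\right)} = 4 + \sqrt{g + \left(g + 0\right)} = 4 + \sqrt{g + g} = 4 + \sqrt{2 g} = 4 + \sqrt{2} \sqrt{g}$)
$\left(\left(12 + 10\right) 5 + M{\left(Q{\left(4 \right)} \right)}\right)^{2} = \left(\left(12 + 10\right) 5 + \left(4 + \sqrt{2} \sqrt{4 \left(-3 + 4\right)}\right)\right)^{2} = \left(22 \cdot 5 + \left(4 + \sqrt{2} \sqrt{4 \cdot 1}\right)\right)^{2} = \left(110 + \left(4 + \sqrt{2} \sqrt{4}\right)\right)^{2} = \left(110 + \left(4 + \sqrt{2} \cdot 2\right)\right)^{2} = \left(110 + \left(4 + 2 \sqrt{2}\right)\right)^{2} = \left(114 + 2 \sqrt{2}\right)^{2}$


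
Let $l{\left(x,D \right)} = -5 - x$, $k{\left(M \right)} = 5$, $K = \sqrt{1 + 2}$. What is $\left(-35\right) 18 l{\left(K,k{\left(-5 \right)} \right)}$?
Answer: $3150 + 630 \sqrt{3} \approx 4241.2$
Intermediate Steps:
$K = \sqrt{3} \approx 1.732$
$\left(-35\right) 18 l{\left(K,k{\left(-5 \right)} \right)} = \left(-35\right) 18 \left(-5 - \sqrt{3}\right) = - 630 \left(-5 - \sqrt{3}\right) = 3150 + 630 \sqrt{3}$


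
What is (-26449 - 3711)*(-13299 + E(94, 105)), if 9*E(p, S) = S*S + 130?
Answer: 3273445760/9 ≈ 3.6372e+8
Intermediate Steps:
E(p, S) = 130/9 + S²/9 (E(p, S) = (S*S + 130)/9 = (S² + 130)/9 = (130 + S²)/9 = 130/9 + S²/9)
(-26449 - 3711)*(-13299 + E(94, 105)) = (-26449 - 3711)*(-13299 + (130/9 + (⅑)*105²)) = -30160*(-13299 + (130/9 + (⅑)*11025)) = -30160*(-13299 + (130/9 + 1225)) = -30160*(-13299 + 11155/9) = -30160*(-108536/9) = 3273445760/9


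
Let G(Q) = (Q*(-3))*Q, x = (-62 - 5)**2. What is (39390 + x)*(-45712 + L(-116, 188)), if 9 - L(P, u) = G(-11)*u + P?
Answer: 994166503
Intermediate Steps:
x = 4489 (x = (-67)**2 = 4489)
G(Q) = -3*Q**2 (G(Q) = (-3*Q)*Q = -3*Q**2)
L(P, u) = 9 - P + 363*u (L(P, u) = 9 - ((-3*(-11)**2)*u + P) = 9 - ((-3*121)*u + P) = 9 - (-363*u + P) = 9 - (P - 363*u) = 9 + (-P + 363*u) = 9 - P + 363*u)
(39390 + x)*(-45712 + L(-116, 188)) = (39390 + 4489)*(-45712 + (9 - 1*(-116) + 363*188)) = 43879*(-45712 + (9 + 116 + 68244)) = 43879*(-45712 + 68369) = 43879*22657 = 994166503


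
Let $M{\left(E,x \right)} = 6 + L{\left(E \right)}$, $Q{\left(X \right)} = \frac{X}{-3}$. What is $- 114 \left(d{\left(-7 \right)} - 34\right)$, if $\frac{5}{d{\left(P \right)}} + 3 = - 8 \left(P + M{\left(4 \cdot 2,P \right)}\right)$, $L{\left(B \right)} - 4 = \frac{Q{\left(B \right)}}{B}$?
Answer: $\frac{284658}{73} \approx 3899.4$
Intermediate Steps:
$Q{\left(X \right)} = - \frac{X}{3}$ ($Q{\left(X \right)} = X \left(- \frac{1}{3}\right) = - \frac{X}{3}$)
$L{\left(B \right)} = \frac{11}{3}$ ($L{\left(B \right)} = 4 + \frac{\left(- \frac{1}{3}\right) B}{B} = 4 - \frac{1}{3} = \frac{11}{3}$)
$M{\left(E,x \right)} = \frac{29}{3}$ ($M{\left(E,x \right)} = 6 + \frac{11}{3} = \frac{29}{3}$)
$d{\left(P \right)} = \frac{5}{- \frac{241}{3} - 8 P}$ ($d{\left(P \right)} = \frac{5}{-3 - 8 \left(P + \frac{29}{3}\right)} = \frac{5}{-3 - 8 \left(\frac{29}{3} + P\right)} = \frac{5}{-3 - \left(\frac{232}{3} + 8 P\right)} = \frac{5}{- \frac{241}{3} - 8 P}$)
$- 114 \left(d{\left(-7 \right)} - 34\right) = - 114 \left(- \frac{15}{241 + 24 \left(-7\right)} - 34\right) = - 114 \left(- \frac{15}{241 - 168} - 34\right) = - 114 \left(- \frac{15}{73} - 34\right) = \left(-114\right) \left(- \frac{2497}{73}\right) = \frac{284658}{73}$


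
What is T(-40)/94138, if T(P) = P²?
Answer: 800/47069 ≈ 0.016996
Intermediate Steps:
T(-40)/94138 = (-40)²/94138 = 1600*(1/94138) = 800/47069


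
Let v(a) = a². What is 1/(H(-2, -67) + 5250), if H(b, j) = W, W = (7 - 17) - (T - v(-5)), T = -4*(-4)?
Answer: 1/5249 ≈ 0.00019051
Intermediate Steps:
T = 16
W = -1 (W = (7 - 17) - (16 - 1*(-5)²) = -10 - (16 - 1*25) = -10 - (16 - 25) = -10 - 1*(-9) = -10 + 9 = -1)
H(b, j) = -1
1/(H(-2, -67) + 5250) = 1/(-1 + 5250) = 1/5249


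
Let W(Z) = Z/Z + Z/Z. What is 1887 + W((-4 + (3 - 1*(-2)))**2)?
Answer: 1889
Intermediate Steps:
W(Z) = 2 (W(Z) = 1 + 1 = 2)
1887 + W((-4 + (3 - 1*(-2)))**2) = 1887 + 2 = 1889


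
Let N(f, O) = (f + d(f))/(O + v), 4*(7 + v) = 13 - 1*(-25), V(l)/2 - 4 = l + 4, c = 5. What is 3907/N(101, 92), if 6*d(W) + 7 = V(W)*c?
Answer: 738423/563 ≈ 1311.6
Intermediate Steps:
V(l) = 16 + 2*l (V(l) = 8 + 2*(l + 4) = 8 + 2*(4 + l) = 8 + (8 + 2*l) = 16 + 2*l)
d(W) = 73/6 + 5*W/3 (d(W) = -7/6 + ((16 + 2*W)*5)/6 = -7/6 + (80 + 10*W)/6 = -7/6 + (40/3 + 5*W/3) = 73/6 + 5*W/3)
v = 5/2 (v = -7 + (13 - 1*(-25))/4 = -7 + (13 + 25)/4 = -7 + (1/4)*38 = -7 + 19/2 = 5/2 ≈ 2.5000)
N(f, O) = (73/6 + 8*f/3)/(5/2 + O) (N(f, O) = (f + (73/6 + 5*f/3))/(O + 5/2) = (73/6 + 8*f/3)/(5/2 + O))
3907/N(101, 92) = 3907/(((73 + 16*101)/(3*(5 + 2*92)))) = 3907/(((73 + 1616)/(3*(5 + 184)))) = 3907/(((1/3)*1689/189)) = 3907/(((1/3)*(1/189)*1689)) = 3907/(563/189) = 3907*(189/563) = 738423/563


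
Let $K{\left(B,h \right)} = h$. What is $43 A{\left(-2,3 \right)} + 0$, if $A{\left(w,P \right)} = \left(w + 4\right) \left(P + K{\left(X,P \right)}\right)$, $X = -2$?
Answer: $516$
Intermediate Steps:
$A{\left(w,P \right)} = 2 P \left(4 + w\right)$ ($A{\left(w,P \right)} = \left(w + 4\right) \left(P + P\right) = \left(4 + w\right) 2 P = 2 P \left(4 + w\right)$)
$43 A{\left(-2,3 \right)} + 0 = 43 \cdot 2 \cdot 3 \left(4 - 2\right) + 0 = 43 \cdot 2 \cdot 3 \cdot 2 + 0 = 43 \cdot 12 + 0 = 516 + 0 = 516$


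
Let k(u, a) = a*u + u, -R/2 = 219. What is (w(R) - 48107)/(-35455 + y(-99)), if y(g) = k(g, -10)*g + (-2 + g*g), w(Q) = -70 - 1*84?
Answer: 16087/37955 ≈ 0.42384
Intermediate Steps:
R = -438 (R = -2*219 = -438)
w(Q) = -154 (w(Q) = -70 - 84 = -154)
k(u, a) = u + a*u
y(g) = -2 - 8*g² (y(g) = (g*(1 - 10))*g + (-2 + g*g) = (g*(-9))*g + (-2 + g²) = (-9*g)*g + (-2 + g²) = -9*g² + (-2 + g²) = -2 - 8*g²)
(w(R) - 48107)/(-35455 + y(-99)) = (-154 - 48107)/(-35455 + (-2 - 8*(-99)²)) = -48261/(-35455 + (-2 - 8*9801)) = -48261/(-35455 + (-2 - 78408)) = -48261/(-35455 - 78410) = -48261/(-113865) = -48261*(-1/113865) = 16087/37955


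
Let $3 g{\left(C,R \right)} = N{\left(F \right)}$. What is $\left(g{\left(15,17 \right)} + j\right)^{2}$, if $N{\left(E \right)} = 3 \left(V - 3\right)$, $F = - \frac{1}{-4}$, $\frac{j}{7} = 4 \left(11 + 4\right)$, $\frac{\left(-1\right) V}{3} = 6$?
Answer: $159201$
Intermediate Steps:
$V = -18$ ($V = \left(-3\right) 6 = -18$)
$j = 420$ ($j = 7 \cdot 4 \left(11 + 4\right) = 7 \cdot 4 \cdot 15 = 7 \cdot 60 = 420$)
$F = \frac{1}{4}$ ($F = \left(-1\right) \left(- \frac{1}{4}\right) = \frac{1}{4} \approx 0.25$)
$N{\left(E \right)} = -63$ ($N{\left(E \right)} = 3 \left(-18 - 3\right) = 3 \left(-21\right) = -63$)
$g{\left(C,R \right)} = -21$ ($g{\left(C,R \right)} = \frac{1}{3} \left(-63\right) = -21$)
$\left(g{\left(15,17 \right)} + j\right)^{2} = \left(-21 + 420\right)^{2} = 399^{2} = 159201$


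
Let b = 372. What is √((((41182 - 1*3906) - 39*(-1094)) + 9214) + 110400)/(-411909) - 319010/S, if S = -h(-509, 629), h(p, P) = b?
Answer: 159505/186 - 2*√49889/411909 ≈ 857.55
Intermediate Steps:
h(p, P) = 372
S = -372 (S = -1*372 = -372)
√((((41182 - 1*3906) - 39*(-1094)) + 9214) + 110400)/(-411909) - 319010/S = √((((41182 - 1*3906) - 39*(-1094)) + 9214) + 110400)/(-411909) - 319010/(-372) = √((((41182 - 3906) + 42666) + 9214) + 110400)*(-1/411909) - 319010*(-1/372) = √(((37276 + 42666) + 9214) + 110400)*(-1/411909) + 159505/186 = √((79942 + 9214) + 110400)*(-1/411909) + 159505/186 = √(89156 + 110400)*(-1/411909) + 159505/186 = √199556*(-1/411909) + 159505/186 = (2*√49889)*(-1/411909) + 159505/186 = -2*√49889/411909 + 159505/186 = 159505/186 - 2*√49889/411909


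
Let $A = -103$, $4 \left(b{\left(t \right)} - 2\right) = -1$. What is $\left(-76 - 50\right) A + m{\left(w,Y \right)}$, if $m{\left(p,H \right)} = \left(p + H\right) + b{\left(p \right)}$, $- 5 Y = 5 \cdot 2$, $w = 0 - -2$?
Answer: $\frac{51919}{4} \approx 12980.0$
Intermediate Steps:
$b{\left(t \right)} = \frac{7}{4}$ ($b{\left(t \right)} = 2 + \frac{1}{4} \left(-1\right) = 2 - \frac{1}{4} = \frac{7}{4}$)
$w = 2$ ($w = 0 + 2 = 2$)
$Y = -2$ ($Y = - \frac{5 \cdot 2}{5} = \left(- \frac{1}{5}\right) 10 = -2$)
$m{\left(p,H \right)} = \frac{7}{4} + H + p$ ($m{\left(p,H \right)} = \left(p + H\right) + \frac{7}{4} = \left(H + p\right) + \frac{7}{4} = \frac{7}{4} + H + p$)
$\left(-76 - 50\right) A + m{\left(w,Y \right)} = \left(-76 - 50\right) \left(-103\right) + \left(\frac{7}{4} - 2 + 2\right) = \left(-76 - 50\right) \left(-103\right) + \frac{7}{4} = \left(-126\right) \left(-103\right) + \frac{7}{4} = 12978 + \frac{7}{4} = \frac{51919}{4}$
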